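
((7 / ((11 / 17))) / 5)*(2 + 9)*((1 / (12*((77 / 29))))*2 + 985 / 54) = 646901 / 1485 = 435.62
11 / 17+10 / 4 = 107 / 34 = 3.15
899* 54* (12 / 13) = 582552 / 13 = 44811.69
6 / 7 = 0.86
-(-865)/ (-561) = -1.54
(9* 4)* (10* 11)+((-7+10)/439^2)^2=3960.00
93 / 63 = 31 / 21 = 1.48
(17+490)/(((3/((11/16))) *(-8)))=-1859/128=-14.52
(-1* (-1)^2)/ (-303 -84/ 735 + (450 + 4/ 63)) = -315/ 46289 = -0.01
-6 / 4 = -3 / 2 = -1.50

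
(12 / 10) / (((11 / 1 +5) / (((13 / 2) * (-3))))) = -117 / 80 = -1.46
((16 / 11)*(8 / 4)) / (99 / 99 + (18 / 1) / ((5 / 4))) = 160 / 847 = 0.19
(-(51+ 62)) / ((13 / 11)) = -1243 / 13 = -95.62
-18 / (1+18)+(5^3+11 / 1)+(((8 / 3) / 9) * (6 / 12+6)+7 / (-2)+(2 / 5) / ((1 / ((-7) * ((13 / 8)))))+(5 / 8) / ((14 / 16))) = 9310949 / 71820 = 129.64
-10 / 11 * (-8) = 80 / 11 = 7.27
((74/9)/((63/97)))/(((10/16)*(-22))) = -28712/31185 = -0.92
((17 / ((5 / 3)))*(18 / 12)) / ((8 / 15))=459 / 16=28.69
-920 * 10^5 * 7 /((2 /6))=-1932000000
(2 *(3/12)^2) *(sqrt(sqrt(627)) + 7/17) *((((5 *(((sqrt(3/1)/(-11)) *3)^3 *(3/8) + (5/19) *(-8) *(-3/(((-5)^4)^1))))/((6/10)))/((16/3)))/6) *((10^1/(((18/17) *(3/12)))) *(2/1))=(7 + 17 *627^(1/4)) *(85184 - 192375 *sqrt(3))/58265856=-0.39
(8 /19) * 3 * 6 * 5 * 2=1440 /19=75.79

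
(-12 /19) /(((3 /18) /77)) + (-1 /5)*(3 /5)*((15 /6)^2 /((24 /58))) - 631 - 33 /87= -8154635 /8816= -924.98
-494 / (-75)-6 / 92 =22499 / 3450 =6.52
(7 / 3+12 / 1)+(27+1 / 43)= 5335 / 129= 41.36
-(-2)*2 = 4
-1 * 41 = -41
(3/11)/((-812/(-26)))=39/4466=0.01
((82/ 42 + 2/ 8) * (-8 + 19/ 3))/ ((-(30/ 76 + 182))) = 17575/ 873306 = 0.02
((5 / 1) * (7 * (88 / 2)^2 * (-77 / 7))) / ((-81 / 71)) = 52920560 / 81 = 653340.25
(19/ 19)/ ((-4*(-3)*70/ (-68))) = -17/ 210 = -0.08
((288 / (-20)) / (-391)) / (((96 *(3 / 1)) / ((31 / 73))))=31 / 570860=0.00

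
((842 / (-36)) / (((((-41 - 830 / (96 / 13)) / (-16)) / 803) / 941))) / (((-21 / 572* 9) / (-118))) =-2748370449071104 / 4174821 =-658320548.13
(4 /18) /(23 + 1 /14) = 28 /2907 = 0.01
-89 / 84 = -1.06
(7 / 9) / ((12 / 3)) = 7 / 36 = 0.19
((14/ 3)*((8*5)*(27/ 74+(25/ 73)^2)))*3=53237240/ 197173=270.00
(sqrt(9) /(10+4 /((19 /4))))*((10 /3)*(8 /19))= 40 /103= 0.39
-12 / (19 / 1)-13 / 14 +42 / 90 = -4363 / 3990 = -1.09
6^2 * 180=6480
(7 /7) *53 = 53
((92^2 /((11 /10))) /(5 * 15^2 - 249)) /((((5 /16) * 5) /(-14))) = -947968 /12045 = -78.70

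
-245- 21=-266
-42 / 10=-21 / 5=-4.20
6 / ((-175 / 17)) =-102 / 175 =-0.58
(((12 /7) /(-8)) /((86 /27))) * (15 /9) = -135 /1204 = -0.11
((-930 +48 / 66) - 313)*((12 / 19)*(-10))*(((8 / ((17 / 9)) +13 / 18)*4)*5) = 2763974000 / 3553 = 777926.82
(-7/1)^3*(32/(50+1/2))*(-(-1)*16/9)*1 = -351232/909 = -386.39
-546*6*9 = -29484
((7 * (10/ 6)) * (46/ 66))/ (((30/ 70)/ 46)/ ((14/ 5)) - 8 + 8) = 725788/ 297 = 2443.73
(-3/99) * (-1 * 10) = 10/33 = 0.30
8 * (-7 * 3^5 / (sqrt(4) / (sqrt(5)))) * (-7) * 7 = 333396 * sqrt(5) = 745496.12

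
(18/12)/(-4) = -3/8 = -0.38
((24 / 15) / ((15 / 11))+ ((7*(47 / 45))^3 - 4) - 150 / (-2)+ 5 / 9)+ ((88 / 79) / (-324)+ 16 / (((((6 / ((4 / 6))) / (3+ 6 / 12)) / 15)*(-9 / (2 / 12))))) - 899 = -3147397864 / 7198875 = -437.21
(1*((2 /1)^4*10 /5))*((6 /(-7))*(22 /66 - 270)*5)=258880 /7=36982.86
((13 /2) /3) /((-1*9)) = -13 /54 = -0.24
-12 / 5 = -2.40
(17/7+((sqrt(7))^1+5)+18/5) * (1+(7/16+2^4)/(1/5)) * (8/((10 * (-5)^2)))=1331 * sqrt(7)/500+256883/8750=36.40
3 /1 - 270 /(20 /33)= -885 /2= -442.50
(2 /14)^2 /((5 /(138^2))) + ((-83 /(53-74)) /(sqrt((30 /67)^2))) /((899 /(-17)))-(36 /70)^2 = 1532298277 /19822950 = 77.30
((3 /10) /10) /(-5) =-3 /500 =-0.01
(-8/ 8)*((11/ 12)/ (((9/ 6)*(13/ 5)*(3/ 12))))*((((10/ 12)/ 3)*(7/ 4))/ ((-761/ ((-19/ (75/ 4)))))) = -1463/ 2403999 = -0.00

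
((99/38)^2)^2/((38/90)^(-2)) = 1185921/144400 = 8.21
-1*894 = -894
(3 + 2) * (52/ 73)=260/ 73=3.56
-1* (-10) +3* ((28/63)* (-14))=-26/3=-8.67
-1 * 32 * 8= -256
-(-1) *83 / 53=83 / 53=1.57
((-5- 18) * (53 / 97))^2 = 157.93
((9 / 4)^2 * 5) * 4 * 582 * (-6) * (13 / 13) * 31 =-10960515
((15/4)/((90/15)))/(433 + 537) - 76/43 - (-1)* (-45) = -3121029/66736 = -46.77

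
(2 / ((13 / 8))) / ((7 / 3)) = 48 / 91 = 0.53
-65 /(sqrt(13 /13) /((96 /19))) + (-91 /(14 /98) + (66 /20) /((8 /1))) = -1466813 /1520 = -965.01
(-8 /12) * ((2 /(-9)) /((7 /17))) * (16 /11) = 1088 /2079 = 0.52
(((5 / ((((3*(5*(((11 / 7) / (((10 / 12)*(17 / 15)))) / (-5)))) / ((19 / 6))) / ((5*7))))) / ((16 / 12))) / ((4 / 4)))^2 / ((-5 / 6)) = -31311741125 / 3763584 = -8319.66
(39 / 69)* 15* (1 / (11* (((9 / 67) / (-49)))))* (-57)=4054505 / 253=16025.71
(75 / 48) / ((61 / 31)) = 775 / 976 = 0.79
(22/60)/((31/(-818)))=-4499/465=-9.68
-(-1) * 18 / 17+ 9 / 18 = 53 / 34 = 1.56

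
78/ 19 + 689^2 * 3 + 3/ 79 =2137674882/ 1501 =1424167.14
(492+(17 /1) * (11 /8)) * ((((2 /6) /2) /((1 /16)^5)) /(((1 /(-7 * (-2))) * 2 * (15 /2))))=3782868992 /45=84063755.38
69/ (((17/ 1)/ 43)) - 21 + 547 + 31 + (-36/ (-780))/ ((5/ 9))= 4042159/ 5525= 731.61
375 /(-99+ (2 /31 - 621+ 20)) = -11625 /21698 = -0.54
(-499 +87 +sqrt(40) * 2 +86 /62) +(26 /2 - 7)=-12543 /31 +4 * sqrt(10)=-391.96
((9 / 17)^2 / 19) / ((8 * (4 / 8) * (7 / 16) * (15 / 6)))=0.00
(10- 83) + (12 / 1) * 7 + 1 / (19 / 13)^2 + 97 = 39157 / 361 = 108.47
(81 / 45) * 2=18 / 5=3.60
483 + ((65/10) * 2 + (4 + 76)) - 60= 516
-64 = -64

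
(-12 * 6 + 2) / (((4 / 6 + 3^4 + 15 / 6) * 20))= -21 / 505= -0.04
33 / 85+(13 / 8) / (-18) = 3647 / 12240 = 0.30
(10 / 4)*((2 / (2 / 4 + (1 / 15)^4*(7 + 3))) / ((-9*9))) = -1250 / 10129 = -0.12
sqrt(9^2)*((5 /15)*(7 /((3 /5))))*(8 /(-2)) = -140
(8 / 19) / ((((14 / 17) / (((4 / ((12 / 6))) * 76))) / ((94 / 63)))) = 51136 / 441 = 115.95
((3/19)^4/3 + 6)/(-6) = -260651/260642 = -1.00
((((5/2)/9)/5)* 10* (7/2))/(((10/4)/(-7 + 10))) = 7/3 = 2.33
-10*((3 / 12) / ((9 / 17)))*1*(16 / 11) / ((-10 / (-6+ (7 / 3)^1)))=-68 / 27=-2.52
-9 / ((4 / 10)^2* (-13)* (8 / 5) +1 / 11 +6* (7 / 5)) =-12375 / 7099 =-1.74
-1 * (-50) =50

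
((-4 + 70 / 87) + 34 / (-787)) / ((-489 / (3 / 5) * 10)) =110872 / 279011175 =0.00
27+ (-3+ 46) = 70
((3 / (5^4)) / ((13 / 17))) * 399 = 2.50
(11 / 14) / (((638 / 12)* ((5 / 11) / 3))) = 99 / 1015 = 0.10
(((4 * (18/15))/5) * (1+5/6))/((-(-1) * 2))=22/25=0.88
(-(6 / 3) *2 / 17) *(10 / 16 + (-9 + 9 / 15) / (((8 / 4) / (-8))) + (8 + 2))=-1769 / 170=-10.41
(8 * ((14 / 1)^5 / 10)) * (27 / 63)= 921984 / 5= 184396.80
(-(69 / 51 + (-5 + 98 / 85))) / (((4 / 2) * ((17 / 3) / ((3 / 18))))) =53 / 1445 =0.04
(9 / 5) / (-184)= -9 / 920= -0.01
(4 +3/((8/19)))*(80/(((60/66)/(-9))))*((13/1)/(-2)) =57271.50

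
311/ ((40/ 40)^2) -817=-506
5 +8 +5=18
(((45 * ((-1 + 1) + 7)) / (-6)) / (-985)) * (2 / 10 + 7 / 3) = 133 / 985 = 0.14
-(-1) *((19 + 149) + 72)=240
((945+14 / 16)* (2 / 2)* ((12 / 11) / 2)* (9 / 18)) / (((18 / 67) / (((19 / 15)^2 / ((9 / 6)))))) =183023029 / 178200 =1027.07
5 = 5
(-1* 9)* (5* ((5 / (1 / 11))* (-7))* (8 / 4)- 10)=34740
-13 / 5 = -2.60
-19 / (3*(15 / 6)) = -2.53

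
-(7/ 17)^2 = -49/ 289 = -0.17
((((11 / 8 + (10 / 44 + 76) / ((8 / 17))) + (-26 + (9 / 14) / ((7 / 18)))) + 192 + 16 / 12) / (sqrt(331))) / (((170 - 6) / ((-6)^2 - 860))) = -91.78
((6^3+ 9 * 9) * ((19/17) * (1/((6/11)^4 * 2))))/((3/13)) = 39779597/4896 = 8124.92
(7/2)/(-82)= -7/164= -0.04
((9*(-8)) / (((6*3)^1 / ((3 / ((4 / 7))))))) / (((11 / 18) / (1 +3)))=-1512 / 11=-137.45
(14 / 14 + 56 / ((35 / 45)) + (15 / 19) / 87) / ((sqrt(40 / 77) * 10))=10057 * sqrt(770) / 27550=10.13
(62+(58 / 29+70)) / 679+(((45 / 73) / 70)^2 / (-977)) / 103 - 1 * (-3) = 32598330860155 / 10195424532188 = 3.20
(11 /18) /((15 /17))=187 /270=0.69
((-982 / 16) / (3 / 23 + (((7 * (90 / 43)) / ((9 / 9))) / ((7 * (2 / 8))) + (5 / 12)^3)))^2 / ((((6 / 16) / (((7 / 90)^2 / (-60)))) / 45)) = -3327699758759712 / 5368769131453225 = -0.62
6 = 6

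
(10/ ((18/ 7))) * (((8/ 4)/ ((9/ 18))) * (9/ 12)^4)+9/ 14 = 5.56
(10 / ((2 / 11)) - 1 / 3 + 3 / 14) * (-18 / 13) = -6915 / 91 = -75.99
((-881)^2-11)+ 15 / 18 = 4656905 / 6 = 776150.83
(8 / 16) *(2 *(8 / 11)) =8 / 11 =0.73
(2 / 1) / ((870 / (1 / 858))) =1 / 373230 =0.00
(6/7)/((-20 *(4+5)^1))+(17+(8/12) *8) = 1563/70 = 22.33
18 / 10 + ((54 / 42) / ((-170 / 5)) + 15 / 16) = 25701 / 9520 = 2.70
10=10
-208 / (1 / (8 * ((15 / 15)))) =-1664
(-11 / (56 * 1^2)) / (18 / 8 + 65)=-11 / 3766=-0.00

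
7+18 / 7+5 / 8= 571 / 56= 10.20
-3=-3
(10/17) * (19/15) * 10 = 380/51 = 7.45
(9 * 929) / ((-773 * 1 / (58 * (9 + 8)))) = -8243946 / 773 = -10664.87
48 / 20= 12 / 5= 2.40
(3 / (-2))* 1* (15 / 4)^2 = -675 / 32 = -21.09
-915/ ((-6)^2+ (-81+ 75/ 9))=549/ 22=24.95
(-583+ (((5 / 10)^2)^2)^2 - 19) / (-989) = 154111 / 253184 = 0.61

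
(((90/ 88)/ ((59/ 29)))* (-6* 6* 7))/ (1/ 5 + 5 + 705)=-411075/ 2304599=-0.18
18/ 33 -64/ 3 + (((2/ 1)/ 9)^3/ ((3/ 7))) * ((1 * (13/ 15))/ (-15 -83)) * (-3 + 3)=-686/ 33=-20.79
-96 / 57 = -32 / 19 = -1.68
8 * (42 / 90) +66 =69.73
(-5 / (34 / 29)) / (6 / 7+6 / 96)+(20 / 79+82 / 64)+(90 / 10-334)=-1452356831 / 4426528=-328.10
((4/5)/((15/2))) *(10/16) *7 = 7/15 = 0.47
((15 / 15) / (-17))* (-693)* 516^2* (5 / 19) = 922577040 / 323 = 2856275.67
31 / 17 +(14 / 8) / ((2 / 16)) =269 / 17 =15.82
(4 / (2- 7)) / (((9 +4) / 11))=-44 / 65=-0.68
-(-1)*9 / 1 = 9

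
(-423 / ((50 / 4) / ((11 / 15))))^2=9622404 / 15625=615.83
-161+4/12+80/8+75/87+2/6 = -13004/87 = -149.47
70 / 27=2.59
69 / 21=23 / 7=3.29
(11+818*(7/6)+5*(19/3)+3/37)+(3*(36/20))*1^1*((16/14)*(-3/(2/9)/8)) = 2555467/2590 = 986.67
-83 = -83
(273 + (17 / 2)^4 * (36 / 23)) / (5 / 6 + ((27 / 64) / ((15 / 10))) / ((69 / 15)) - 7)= -18643320 / 13481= -1382.93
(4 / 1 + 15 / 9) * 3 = 17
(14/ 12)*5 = 35/ 6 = 5.83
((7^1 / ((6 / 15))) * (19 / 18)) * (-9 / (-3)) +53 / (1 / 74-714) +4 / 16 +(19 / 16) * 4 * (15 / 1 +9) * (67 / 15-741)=-2660005789 / 31701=-83909.21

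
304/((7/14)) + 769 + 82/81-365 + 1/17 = 1013.07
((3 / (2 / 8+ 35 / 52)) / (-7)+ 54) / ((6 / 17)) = 25483 / 168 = 151.68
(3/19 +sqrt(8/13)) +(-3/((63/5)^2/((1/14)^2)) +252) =2 * sqrt(26)/13 +1242344153/4926852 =252.94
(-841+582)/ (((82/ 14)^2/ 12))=-152292/ 1681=-90.60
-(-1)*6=6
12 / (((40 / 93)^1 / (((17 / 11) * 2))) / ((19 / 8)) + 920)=90117 / 6909410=0.01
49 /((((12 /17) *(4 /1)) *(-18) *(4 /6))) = -833 /576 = -1.45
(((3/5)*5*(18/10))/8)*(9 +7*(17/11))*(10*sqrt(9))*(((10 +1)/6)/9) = 327/4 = 81.75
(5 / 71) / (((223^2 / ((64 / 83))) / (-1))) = -320 / 293052997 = -0.00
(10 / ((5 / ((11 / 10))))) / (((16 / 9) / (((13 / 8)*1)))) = 1287 / 640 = 2.01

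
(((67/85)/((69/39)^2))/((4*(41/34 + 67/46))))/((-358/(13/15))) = -147199/2571478200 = -0.00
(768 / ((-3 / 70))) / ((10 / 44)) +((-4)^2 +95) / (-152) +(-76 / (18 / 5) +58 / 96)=-78869.24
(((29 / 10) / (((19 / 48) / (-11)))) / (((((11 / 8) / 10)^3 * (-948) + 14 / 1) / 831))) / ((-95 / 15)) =488612044800 / 533035633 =916.66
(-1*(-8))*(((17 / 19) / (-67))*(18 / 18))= -136 / 1273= -0.11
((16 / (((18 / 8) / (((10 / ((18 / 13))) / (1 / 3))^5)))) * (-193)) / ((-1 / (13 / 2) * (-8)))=-11644676712500 / 2187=-5324497810.93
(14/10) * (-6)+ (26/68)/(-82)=-117161/13940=-8.40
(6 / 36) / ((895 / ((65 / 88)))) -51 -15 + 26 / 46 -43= -235712629 / 2173776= -108.43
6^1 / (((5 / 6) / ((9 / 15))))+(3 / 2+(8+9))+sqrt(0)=1141 / 50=22.82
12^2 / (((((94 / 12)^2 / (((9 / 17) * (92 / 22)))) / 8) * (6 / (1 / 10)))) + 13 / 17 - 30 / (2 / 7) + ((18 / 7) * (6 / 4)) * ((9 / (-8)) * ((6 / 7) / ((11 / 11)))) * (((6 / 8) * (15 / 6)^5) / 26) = -153613059959153 / 1347245419520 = -114.02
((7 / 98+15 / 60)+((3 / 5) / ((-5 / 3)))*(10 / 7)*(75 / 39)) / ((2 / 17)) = -4131 / 728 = -5.67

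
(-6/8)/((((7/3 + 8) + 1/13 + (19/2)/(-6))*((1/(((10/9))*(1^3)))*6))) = -65/4131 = -0.02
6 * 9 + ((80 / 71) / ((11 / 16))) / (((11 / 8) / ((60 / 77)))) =36335778 / 661507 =54.93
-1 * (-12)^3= 1728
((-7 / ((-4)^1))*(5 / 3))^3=42875 / 1728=24.81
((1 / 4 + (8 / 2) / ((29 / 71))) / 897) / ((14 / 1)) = 1165 / 1456728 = 0.00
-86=-86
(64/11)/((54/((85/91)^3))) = 19652000/223810587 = 0.09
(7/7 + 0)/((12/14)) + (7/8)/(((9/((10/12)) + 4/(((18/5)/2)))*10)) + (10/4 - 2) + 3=131453/28128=4.67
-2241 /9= -249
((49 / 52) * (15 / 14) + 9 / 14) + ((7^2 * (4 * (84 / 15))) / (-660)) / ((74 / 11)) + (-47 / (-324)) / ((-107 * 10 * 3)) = 12302051197 / 8754536700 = 1.41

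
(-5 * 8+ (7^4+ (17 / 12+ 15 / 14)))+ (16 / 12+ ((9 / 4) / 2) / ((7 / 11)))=132529 / 56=2366.59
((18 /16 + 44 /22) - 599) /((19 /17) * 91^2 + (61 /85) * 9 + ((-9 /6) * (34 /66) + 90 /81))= -40114305 /623520028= -0.06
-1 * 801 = -801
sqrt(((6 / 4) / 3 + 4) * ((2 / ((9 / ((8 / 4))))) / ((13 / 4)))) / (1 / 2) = 4 * sqrt(26) / 13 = 1.57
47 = 47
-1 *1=-1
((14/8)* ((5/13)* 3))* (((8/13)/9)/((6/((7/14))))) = 35/3042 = 0.01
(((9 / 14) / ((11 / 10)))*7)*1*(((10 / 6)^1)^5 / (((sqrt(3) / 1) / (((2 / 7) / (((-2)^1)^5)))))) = -15625*sqrt(3) / 99792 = -0.27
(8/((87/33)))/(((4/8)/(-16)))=-2816/29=-97.10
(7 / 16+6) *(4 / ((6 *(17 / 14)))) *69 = 16583 / 68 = 243.87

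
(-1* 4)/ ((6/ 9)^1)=-6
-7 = -7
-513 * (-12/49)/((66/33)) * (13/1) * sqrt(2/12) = 6669 * sqrt(6)/49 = 333.38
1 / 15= 0.07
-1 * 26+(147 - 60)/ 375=-3221/ 125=-25.77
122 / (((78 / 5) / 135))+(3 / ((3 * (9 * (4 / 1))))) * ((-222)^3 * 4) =-15790011 / 13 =-1214616.23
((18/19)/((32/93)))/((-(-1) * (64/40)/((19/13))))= 4185/1664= 2.52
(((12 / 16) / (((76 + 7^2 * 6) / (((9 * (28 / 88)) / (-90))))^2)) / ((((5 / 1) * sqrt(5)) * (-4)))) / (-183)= 49 * sqrt(5) / 161673424000000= 0.00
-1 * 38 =-38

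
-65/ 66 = -0.98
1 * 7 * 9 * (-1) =-63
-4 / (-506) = 2 / 253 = 0.01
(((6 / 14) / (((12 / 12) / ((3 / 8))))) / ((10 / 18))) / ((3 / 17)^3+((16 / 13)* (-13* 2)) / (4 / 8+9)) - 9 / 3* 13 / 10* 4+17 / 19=-24702172241 / 1670049080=-14.79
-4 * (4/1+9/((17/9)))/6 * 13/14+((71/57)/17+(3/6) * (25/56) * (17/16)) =-2960837/578816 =-5.12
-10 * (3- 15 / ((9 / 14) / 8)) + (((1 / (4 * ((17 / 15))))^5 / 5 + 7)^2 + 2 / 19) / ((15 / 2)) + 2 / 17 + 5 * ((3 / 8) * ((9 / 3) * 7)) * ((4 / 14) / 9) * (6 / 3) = 556027323133408548607787 / 301234001872402513920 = 1845.83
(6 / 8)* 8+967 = 973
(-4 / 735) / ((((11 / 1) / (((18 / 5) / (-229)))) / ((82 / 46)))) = 0.00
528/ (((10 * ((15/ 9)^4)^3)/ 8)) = 1122403392/ 1220703125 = 0.92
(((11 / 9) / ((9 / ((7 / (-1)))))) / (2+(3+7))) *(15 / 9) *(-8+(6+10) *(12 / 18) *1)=-770 / 2187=-0.35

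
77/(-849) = -77/849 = -0.09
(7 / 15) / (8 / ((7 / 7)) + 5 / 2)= 0.04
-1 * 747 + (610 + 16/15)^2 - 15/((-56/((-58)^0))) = 4695462311/12600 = 372655.74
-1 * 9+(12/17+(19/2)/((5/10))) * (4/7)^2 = -2137/833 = -2.57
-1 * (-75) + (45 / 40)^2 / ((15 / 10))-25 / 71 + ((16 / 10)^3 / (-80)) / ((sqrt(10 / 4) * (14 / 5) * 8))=75.49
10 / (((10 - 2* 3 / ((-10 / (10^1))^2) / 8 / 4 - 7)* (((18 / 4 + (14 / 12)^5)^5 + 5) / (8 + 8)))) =1617367496813778567168 / 373054597241233136365879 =0.00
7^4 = 2401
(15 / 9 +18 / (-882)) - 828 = -826.35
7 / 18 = 0.39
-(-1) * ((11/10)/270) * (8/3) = 22/2025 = 0.01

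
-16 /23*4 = -2.78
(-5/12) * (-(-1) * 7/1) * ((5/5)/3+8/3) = -35/4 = -8.75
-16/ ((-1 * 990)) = 8/ 495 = 0.02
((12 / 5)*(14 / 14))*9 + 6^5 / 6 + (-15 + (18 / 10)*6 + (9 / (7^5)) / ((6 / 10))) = 110371644 / 84035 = 1313.40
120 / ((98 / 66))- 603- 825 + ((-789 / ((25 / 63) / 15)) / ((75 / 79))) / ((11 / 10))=-402984894 / 13475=-29906.11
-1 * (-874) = 874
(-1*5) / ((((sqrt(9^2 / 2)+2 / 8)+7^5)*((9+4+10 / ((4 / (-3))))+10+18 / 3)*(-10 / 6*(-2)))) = -806748 / 194348725099+216*sqrt(2) / 194348725099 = -0.00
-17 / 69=-0.25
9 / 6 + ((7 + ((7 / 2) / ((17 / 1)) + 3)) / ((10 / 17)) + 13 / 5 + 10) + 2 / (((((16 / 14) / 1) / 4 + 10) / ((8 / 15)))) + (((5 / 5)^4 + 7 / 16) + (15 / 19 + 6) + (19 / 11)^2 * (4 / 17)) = 3417517903 / 84419280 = 40.48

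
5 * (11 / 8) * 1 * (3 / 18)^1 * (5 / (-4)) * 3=-275 / 64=-4.30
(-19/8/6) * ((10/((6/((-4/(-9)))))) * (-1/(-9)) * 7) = -665/2916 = -0.23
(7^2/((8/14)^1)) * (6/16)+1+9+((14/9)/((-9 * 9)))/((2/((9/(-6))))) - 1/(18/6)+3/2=336991/7776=43.34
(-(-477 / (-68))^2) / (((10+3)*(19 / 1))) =-227529 / 1142128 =-0.20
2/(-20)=-1/10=-0.10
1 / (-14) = -1 / 14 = -0.07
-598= -598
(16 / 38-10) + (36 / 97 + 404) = 727602 / 1843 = 394.79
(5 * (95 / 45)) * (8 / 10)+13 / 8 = 725 / 72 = 10.07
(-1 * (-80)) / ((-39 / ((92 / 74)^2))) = -169280 / 53391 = -3.17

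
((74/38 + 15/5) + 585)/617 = 11209/11723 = 0.96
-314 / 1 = -314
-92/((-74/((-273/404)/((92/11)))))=-3003/29896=-0.10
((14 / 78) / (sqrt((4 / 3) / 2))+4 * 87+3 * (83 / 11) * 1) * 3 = 7 * sqrt(6) / 26+12231 / 11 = 1112.57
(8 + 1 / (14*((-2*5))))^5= 32621.98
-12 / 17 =-0.71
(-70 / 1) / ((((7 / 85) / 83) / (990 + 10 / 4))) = -70020875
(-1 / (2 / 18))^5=-59049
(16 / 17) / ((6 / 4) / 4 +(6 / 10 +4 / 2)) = 640 / 2023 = 0.32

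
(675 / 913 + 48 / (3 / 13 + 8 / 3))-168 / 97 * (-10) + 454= 4889865209 / 10007393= 488.63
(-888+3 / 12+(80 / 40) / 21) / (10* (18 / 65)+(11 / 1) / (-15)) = -4846595 / 11116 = -436.00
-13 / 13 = -1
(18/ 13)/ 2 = 0.69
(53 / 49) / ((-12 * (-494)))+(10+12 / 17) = 52866805 / 4938024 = 10.71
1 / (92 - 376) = -1 / 284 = -0.00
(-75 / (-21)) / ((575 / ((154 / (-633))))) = -22 / 14559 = -0.00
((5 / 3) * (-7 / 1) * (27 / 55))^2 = 32.80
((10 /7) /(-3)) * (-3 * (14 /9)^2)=280 /81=3.46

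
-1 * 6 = -6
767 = 767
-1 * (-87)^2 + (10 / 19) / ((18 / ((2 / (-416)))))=-269214197 / 35568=-7569.00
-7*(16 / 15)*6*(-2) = 448 / 5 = 89.60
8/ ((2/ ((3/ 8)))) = 1.50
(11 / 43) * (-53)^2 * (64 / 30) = 988768 / 645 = 1532.97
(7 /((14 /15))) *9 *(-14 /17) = -945 /17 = -55.59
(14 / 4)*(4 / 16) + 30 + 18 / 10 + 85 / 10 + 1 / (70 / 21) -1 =1619 / 40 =40.48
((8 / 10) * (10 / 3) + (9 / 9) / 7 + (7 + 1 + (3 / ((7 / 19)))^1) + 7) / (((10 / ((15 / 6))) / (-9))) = -1635 / 28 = -58.39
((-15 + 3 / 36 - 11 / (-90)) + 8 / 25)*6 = -86.85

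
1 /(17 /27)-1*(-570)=571.59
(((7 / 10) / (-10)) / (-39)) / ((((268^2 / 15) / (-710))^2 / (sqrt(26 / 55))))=529305*sqrt(1430) / 737692237568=0.00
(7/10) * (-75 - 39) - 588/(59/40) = -141141/295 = -478.44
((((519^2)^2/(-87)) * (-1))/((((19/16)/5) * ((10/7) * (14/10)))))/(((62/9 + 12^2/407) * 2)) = 177180160599882/1461803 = 121206592.54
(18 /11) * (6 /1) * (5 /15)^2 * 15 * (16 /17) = 15.40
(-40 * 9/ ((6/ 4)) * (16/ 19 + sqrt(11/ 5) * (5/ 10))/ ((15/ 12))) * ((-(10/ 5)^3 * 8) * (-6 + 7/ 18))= -3309568/ 57 - 103424 * sqrt(55)/ 15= -109196.79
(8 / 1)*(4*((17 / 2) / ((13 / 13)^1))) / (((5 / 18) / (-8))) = -39168 / 5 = -7833.60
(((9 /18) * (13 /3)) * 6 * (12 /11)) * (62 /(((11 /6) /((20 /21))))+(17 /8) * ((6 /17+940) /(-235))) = 66913821 /199045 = 336.17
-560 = -560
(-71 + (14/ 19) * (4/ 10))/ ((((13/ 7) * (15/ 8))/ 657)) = -82377288/ 6175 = -13340.45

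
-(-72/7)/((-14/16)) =-576/49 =-11.76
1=1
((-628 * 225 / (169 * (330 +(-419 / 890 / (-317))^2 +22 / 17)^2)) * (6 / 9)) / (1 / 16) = -919908324525603092321696000000 / 11321079063223600036371733374387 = -0.08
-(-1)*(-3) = -3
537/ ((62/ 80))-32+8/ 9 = 184640/ 279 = 661.79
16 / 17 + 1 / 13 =225 / 221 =1.02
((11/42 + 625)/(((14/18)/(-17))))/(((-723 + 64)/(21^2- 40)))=537063711/64582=8316.00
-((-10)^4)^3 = -1000000000000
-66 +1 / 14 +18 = -47.93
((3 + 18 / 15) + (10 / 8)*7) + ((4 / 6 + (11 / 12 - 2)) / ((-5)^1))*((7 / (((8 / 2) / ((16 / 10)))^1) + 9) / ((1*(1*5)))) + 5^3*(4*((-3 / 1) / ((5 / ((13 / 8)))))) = -71153 / 150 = -474.35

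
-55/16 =-3.44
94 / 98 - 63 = -3040 / 49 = -62.04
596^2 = 355216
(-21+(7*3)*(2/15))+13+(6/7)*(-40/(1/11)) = -13382/35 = -382.34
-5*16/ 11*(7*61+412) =-67120/ 11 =-6101.82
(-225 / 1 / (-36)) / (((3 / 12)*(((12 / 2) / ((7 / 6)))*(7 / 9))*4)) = 1.56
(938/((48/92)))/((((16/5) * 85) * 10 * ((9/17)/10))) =10787/864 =12.48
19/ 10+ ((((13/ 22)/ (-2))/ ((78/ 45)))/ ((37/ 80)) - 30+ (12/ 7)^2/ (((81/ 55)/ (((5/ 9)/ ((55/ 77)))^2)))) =-80885443/ 2967030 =-27.26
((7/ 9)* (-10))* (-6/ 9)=140/ 27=5.19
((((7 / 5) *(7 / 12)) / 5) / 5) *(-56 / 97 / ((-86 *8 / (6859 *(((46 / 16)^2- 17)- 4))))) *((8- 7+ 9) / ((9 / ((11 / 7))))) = -602611163 / 144149760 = -4.18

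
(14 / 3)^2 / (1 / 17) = 3332 / 9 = 370.22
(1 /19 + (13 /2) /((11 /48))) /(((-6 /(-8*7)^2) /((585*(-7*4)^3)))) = 39862826465280 /209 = 190731227106.60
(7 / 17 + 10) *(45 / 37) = 7965 / 629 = 12.66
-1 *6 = -6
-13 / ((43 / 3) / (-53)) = 48.07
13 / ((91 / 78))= 78 / 7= 11.14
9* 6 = 54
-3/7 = -0.43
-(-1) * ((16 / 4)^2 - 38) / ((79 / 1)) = -22 / 79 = -0.28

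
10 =10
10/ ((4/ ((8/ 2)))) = 10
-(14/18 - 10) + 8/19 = 1649/171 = 9.64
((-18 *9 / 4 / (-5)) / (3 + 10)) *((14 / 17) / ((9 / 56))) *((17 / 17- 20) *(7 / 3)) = -156408 / 1105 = -141.55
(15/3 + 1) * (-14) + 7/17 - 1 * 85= -2866/17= -168.59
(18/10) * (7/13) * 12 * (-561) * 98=-41563368/65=-639436.43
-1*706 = -706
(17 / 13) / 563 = 17 / 7319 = 0.00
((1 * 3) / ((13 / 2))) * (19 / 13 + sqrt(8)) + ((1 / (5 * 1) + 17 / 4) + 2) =12 * sqrt(2) / 13 + 24081 / 3380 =8.43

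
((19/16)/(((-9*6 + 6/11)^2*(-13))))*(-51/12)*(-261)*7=-1133407/4566016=-0.25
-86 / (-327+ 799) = -43 / 236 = -0.18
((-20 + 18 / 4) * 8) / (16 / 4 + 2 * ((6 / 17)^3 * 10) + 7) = -609212 / 58363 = -10.44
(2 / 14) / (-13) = -1 / 91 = -0.01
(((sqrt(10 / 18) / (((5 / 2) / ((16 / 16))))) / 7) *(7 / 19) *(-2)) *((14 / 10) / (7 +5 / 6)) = -56 *sqrt(5) / 22325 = -0.01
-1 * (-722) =722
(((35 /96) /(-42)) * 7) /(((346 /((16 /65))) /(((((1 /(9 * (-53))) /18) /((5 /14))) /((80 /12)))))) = 49 /23171896800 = 0.00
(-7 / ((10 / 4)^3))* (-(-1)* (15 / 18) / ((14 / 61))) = -122 / 75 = -1.63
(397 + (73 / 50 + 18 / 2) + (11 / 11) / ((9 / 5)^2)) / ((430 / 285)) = 31377797 / 116100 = 270.27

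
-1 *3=-3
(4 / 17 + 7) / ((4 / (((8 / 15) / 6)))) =41 / 255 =0.16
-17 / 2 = -8.50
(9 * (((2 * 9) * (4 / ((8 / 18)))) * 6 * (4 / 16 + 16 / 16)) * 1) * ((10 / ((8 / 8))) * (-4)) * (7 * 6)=-18370800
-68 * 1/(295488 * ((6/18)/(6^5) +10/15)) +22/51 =6495952/15070857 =0.43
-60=-60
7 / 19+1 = 26 / 19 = 1.37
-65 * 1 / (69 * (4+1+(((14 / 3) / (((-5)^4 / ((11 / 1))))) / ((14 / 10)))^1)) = -0.19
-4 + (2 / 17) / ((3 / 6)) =-64 / 17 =-3.76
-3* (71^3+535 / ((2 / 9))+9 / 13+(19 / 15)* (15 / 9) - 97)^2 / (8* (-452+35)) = 7105223364645169 / 60888672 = 116692040.26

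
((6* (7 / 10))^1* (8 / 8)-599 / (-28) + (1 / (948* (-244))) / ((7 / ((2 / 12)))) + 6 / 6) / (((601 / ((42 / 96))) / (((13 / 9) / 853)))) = 0.00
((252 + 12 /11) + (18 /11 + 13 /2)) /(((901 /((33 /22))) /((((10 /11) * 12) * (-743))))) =-384301890 /109021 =-3525.03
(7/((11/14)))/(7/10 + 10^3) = 980/110077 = 0.01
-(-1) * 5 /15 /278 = 1 /834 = 0.00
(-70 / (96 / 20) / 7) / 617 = -25 / 7404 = -0.00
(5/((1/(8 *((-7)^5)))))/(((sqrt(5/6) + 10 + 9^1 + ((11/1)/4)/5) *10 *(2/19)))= -14983104360/457643 + 127733200 *sqrt(30)/457643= -31210.97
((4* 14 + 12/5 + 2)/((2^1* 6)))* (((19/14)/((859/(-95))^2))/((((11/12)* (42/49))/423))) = 730174845/16233382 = 44.98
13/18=0.72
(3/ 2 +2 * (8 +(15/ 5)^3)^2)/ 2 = 1225.75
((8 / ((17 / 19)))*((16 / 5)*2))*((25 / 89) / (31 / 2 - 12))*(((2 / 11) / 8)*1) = 12160 / 116501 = 0.10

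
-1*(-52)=52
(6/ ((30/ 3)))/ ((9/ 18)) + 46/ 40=47/ 20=2.35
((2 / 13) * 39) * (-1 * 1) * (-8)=48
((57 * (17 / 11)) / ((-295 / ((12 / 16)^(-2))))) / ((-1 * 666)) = 2584 / 3241755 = 0.00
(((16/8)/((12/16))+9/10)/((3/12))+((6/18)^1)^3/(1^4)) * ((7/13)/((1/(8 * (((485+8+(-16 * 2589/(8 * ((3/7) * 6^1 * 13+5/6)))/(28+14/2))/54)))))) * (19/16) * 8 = 5297.24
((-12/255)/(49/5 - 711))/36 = 1/536418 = 0.00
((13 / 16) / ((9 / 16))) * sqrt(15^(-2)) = 13 / 135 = 0.10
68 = 68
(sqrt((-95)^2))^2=9025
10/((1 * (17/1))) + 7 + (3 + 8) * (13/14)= 4237/238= 17.80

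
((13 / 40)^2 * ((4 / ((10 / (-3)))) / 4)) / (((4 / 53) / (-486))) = 6529653 / 32000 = 204.05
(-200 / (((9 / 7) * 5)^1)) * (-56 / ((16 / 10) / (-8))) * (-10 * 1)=784000 / 9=87111.11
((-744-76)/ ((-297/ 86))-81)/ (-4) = -46463/ 1188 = -39.11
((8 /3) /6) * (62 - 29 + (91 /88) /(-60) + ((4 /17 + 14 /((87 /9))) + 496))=1381345697 /5856840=235.85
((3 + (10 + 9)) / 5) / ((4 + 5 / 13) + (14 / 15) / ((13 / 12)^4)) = 628342 / 722913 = 0.87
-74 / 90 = -37 / 45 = -0.82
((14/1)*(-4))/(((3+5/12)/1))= -16.39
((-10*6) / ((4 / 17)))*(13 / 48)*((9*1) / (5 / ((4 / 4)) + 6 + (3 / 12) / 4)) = -3315 / 59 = -56.19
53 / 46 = 1.15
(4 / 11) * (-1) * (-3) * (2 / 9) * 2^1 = 16 / 33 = 0.48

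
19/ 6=3.17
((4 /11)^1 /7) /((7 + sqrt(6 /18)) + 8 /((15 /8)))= 5070 /1096711 - 150 * sqrt(3) /1096711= 0.00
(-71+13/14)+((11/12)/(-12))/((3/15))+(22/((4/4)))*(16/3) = 47255/1008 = 46.88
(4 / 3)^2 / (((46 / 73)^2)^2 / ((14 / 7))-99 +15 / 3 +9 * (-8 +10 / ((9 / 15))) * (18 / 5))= 1135929640 / 119408178303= 0.01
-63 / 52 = -1.21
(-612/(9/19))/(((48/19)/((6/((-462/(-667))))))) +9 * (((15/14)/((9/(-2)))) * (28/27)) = -4432.29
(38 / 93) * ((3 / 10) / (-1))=-19 / 155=-0.12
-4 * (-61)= 244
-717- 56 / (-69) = -49417 / 69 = -716.19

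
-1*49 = -49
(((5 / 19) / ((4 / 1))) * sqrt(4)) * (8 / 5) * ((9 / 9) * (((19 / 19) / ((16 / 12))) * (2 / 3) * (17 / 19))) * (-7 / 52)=-119 / 9386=-0.01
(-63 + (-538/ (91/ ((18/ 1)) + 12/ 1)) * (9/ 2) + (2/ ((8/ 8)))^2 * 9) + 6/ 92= -2384961/ 14122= -168.88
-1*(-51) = 51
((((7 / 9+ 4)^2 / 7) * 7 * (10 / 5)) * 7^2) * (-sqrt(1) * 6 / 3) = -4474.12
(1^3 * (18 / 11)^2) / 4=81 / 121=0.67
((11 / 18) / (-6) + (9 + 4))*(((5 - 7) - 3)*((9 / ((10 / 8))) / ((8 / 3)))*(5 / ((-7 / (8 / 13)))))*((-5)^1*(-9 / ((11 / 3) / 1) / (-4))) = -134325 / 572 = -234.83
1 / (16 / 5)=5 / 16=0.31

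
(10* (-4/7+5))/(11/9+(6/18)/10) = 35.27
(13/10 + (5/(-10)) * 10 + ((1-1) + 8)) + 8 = 123/10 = 12.30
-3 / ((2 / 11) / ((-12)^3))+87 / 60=570269 / 20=28513.45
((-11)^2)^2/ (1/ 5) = 73205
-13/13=-1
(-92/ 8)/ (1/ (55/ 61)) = -1265/ 122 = -10.37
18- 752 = -734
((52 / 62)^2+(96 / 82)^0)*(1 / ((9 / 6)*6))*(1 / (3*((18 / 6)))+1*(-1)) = -13096 / 77841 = -0.17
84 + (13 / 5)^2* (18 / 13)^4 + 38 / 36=8358043 / 76050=109.90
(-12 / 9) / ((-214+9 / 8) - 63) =32 / 6621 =0.00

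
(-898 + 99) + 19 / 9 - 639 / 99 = -79531 / 99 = -803.34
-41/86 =-0.48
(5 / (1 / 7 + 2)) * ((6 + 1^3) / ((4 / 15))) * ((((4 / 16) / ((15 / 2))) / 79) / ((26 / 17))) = 833 / 49296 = 0.02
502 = 502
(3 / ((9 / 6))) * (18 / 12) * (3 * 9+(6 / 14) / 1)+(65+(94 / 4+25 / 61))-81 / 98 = 509233 / 2989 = 170.37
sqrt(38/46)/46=sqrt(437)/1058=0.02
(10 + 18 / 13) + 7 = 239 / 13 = 18.38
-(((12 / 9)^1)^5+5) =-9.21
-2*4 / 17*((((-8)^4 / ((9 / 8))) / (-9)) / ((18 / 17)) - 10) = 2286544 / 12393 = 184.50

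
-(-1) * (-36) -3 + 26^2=637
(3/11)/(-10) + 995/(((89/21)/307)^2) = 4549158871287/871310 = 5221056.65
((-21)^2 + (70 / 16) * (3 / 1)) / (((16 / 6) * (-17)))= -10899 / 1088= -10.02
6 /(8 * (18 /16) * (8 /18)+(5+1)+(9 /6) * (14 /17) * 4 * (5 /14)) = 51 /100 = 0.51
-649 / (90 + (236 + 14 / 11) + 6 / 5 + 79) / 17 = -35695 / 380987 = -0.09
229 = 229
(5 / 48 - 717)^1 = -34411 / 48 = -716.90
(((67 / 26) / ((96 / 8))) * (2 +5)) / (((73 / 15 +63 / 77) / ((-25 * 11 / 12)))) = -15125 / 2496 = -6.06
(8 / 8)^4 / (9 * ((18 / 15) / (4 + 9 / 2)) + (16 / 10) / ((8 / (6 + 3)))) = 85 / 261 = 0.33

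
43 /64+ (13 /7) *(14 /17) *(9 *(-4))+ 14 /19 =-1109055 /20672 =-53.65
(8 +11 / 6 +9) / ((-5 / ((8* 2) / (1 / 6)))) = -1808 / 5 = -361.60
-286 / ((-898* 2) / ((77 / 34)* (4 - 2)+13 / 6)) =97669 / 91596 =1.07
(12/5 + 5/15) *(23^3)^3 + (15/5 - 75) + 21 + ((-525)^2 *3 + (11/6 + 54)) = 49231514348787/10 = 4923151434878.70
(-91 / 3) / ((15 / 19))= -1729 / 45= -38.42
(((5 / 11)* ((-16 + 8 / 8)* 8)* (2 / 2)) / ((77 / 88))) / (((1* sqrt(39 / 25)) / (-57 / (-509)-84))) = 341592000* sqrt(39) / 509509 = 4186.86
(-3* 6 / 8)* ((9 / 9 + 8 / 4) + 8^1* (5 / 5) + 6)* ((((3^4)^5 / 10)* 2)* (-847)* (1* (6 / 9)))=15061862576999.70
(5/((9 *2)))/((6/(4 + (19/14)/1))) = 125/504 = 0.25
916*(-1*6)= -5496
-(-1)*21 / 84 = 1 / 4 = 0.25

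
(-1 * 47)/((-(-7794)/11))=-517/7794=-0.07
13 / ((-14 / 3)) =-39 / 14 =-2.79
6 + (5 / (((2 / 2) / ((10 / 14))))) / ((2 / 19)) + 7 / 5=2893 / 70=41.33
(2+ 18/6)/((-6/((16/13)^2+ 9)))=-8885/1014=-8.76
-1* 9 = -9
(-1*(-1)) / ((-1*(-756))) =1 / 756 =0.00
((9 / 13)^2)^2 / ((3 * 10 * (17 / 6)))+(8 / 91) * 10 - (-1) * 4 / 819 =135616723 / 152944155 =0.89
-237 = -237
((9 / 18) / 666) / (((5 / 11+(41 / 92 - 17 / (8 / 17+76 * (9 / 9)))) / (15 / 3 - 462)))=-37576825 / 74245014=-0.51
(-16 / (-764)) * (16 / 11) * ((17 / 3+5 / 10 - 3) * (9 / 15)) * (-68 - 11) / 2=-24016 / 10505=-2.29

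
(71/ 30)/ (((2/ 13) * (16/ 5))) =923/ 192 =4.81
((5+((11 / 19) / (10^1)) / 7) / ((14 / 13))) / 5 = 86593 / 93100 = 0.93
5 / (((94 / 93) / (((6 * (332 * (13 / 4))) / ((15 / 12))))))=1204164 / 47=25620.51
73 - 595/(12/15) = -2683/4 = -670.75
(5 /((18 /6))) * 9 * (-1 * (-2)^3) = 120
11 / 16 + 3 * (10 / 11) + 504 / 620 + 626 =17192611 / 27280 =630.23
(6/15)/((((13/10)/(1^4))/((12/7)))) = 48/91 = 0.53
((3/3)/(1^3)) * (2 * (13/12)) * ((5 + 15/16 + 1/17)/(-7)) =-3029/1632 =-1.86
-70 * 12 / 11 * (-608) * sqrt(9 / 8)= 49245.49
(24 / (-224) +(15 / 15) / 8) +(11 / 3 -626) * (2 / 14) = -14933 / 168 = -88.89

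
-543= -543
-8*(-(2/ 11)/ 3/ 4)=4/ 33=0.12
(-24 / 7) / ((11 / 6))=-144 / 77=-1.87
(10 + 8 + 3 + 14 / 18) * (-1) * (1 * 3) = -196 / 3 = -65.33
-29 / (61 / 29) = -13.79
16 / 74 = 0.22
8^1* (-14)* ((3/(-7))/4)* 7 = 84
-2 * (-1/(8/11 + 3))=22/41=0.54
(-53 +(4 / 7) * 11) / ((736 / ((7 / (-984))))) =109 / 241408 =0.00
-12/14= -6/7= -0.86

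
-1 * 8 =-8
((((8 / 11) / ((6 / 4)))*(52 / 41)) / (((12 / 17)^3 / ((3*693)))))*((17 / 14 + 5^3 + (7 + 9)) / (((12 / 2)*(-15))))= -127163179 / 22140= -5743.59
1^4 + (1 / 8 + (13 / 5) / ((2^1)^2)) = 71 / 40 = 1.78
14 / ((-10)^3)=-7 / 500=-0.01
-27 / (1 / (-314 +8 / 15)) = 42318 / 5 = 8463.60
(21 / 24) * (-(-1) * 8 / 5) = 1.40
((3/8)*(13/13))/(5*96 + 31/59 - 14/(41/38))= 2419/3016008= 0.00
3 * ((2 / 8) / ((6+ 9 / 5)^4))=625 / 3084588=0.00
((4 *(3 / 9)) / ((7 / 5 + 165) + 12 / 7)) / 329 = 5 / 207411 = 0.00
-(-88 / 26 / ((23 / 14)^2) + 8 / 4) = -5130 / 6877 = -0.75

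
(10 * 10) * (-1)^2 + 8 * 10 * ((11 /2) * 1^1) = 540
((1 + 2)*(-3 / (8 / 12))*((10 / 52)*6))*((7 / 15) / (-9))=21 / 26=0.81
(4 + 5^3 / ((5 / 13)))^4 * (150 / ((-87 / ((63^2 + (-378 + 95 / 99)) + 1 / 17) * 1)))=-3541410471675636350 / 48807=-72559478592735.39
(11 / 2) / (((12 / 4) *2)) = 11 / 12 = 0.92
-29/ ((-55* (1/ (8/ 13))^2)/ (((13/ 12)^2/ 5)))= 116/ 2475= 0.05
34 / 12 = 17 / 6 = 2.83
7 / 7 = 1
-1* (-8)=8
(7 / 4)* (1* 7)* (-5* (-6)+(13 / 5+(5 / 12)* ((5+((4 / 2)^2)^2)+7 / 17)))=129703 / 255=508.64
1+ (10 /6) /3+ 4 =50 /9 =5.56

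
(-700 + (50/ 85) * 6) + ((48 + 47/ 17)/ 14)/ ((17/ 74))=-1377029/ 2023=-680.69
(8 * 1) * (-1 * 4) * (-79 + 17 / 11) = 27264 / 11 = 2478.55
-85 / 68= -5 / 4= -1.25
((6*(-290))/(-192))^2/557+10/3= 3.48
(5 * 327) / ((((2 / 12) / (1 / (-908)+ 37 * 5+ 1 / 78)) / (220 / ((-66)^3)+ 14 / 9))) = 36274142680925 / 12854556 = 2821889.97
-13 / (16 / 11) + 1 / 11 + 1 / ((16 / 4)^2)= -773 / 88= -8.78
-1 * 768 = -768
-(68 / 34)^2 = -4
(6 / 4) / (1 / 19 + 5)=19 / 64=0.30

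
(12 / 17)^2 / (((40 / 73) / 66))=86724 / 1445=60.02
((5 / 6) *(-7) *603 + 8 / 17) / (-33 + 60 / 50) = 597895 / 5406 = 110.60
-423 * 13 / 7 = -5499 / 7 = -785.57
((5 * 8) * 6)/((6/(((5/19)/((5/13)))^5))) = 14851720/2476099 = 6.00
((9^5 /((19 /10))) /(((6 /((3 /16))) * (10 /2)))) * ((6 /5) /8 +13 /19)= 18718533 /115520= 162.04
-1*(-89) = 89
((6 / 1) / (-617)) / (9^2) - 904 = -15059738 / 16659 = -904.00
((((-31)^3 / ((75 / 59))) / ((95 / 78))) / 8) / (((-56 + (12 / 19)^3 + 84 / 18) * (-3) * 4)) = -634518509 / 161708000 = -3.92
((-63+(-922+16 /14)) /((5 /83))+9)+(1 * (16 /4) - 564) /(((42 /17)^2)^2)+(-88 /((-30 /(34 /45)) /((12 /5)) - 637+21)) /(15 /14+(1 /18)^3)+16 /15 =-388215737008431223 /23763175109415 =-16336.86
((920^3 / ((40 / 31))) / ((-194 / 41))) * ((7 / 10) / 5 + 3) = -38846213584 / 97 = -400476428.70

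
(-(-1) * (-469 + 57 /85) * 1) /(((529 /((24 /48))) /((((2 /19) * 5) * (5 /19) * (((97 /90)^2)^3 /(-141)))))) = 518108587065838 /760214215376915625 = 0.00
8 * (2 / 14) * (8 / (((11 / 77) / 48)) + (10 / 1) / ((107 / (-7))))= 328624 / 107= 3071.25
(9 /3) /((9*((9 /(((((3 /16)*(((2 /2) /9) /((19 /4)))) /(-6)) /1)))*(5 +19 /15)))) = -5 /1157328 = -0.00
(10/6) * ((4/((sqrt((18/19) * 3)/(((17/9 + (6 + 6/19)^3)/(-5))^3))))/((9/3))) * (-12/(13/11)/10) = 169255779409310558457988 * sqrt(114)/10321125677499092625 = 175093.03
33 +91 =124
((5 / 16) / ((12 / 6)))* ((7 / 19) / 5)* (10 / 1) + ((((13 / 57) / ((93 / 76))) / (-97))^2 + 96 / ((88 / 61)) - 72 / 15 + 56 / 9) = 833730392478421 / 12245827801680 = 68.08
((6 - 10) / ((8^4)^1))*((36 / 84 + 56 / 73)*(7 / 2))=-611 / 149504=-0.00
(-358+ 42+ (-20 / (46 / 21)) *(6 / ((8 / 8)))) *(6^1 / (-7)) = 51168 / 161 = 317.81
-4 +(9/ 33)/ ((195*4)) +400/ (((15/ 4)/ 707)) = 647012083/ 8580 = 75409.33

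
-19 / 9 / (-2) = 19 / 18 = 1.06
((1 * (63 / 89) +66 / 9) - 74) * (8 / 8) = -17611 / 267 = -65.96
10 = 10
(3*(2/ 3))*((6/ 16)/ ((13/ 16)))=12/ 13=0.92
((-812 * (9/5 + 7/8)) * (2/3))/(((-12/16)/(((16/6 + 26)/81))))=7472024/10935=683.31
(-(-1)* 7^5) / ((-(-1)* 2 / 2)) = 16807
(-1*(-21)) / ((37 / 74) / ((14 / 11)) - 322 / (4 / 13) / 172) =-50568 / 13705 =-3.69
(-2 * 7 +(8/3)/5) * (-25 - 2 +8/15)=80194/225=356.42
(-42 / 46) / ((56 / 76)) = -57 / 46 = -1.24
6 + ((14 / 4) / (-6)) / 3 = 209 / 36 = 5.81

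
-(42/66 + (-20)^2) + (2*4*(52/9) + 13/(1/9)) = -237.41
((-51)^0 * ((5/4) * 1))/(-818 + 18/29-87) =-145/104908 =-0.00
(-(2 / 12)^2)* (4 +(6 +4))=-7 / 18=-0.39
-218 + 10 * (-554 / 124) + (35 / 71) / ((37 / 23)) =-21366706 / 81437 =-262.37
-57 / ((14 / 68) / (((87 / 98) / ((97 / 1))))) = -84303 / 33271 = -2.53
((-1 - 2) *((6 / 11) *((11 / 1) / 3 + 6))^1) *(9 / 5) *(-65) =20358 / 11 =1850.73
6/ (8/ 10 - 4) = -15/ 8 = -1.88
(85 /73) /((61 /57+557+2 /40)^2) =110466000 /29552076813577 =0.00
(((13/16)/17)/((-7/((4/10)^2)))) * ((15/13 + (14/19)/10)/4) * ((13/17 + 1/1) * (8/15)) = -0.00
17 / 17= 1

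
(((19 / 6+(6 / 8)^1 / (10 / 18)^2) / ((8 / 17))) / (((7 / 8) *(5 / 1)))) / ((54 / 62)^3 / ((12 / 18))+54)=850324513 / 17201504250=0.05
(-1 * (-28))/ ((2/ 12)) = 168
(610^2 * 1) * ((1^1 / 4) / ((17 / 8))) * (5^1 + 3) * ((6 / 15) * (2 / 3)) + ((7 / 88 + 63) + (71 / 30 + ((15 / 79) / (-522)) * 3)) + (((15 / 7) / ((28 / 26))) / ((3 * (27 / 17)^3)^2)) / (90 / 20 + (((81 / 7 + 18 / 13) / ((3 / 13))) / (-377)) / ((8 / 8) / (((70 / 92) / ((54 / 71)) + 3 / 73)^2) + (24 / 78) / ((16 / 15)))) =3465162831632596267153993722222584591 / 37078310212096141791546275873880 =93455.25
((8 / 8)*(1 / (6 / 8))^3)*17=1088 / 27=40.30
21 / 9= 7 / 3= 2.33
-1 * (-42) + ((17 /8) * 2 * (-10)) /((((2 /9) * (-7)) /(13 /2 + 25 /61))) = 788367 /3416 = 230.79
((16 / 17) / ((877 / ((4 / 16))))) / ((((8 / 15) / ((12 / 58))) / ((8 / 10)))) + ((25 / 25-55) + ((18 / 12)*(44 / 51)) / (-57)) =-1331364632 / 24644577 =-54.02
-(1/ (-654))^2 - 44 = -18819505/ 427716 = -44.00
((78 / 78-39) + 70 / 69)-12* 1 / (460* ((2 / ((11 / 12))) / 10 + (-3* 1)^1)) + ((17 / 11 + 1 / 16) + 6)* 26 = 16601587 / 103224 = 160.83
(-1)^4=1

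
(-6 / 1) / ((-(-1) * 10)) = -3 / 5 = -0.60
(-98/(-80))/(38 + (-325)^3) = -0.00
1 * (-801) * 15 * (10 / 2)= -60075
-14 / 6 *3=-7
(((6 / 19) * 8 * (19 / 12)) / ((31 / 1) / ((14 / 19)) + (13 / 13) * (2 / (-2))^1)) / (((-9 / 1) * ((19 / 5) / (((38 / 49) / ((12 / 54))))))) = -8 / 805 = -0.01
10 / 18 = 5 / 9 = 0.56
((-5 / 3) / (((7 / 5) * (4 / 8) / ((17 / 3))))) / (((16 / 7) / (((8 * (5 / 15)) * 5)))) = -2125 / 27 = -78.70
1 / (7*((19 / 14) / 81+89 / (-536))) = -43416 / 45371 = -0.96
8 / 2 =4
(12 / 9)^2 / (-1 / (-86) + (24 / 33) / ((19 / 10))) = 287584 / 63801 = 4.51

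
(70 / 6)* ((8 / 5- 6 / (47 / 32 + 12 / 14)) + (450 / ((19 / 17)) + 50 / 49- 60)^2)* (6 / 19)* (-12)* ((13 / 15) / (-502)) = 13865787801004256 / 1538283465635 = 9013.81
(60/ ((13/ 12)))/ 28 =180/ 91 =1.98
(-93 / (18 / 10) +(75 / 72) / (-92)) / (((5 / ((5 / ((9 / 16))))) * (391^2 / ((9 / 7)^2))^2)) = -27727515 / 2581410197381806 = -0.00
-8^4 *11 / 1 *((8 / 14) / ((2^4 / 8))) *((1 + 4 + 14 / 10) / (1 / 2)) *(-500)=576716800 / 7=82388114.29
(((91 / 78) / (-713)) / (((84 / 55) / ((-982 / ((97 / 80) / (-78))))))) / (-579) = 14042600 / 120132657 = 0.12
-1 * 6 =-6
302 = 302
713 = 713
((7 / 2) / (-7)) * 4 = -2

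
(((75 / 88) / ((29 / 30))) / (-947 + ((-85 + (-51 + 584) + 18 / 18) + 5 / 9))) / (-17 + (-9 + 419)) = -3375 / 748357412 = -0.00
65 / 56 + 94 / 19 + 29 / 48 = 42851 / 6384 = 6.71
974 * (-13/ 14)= -6331/ 7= -904.43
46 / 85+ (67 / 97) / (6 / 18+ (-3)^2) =142021 / 230860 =0.62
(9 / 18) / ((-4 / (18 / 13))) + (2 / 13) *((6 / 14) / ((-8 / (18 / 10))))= -171 / 910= -0.19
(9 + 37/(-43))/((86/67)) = 11725/1849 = 6.34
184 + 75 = 259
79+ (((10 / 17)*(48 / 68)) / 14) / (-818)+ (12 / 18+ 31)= 274699034 / 2482221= 110.67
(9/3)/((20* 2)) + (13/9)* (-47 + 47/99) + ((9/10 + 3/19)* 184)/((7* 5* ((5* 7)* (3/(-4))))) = -55859951893/829521000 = -67.34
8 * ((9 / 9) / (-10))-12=-64 / 5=-12.80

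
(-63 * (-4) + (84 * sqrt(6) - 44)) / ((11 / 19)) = 1596 * sqrt(6) / 11 + 3952 / 11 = 714.67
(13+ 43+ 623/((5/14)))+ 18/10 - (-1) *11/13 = 117198/65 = 1803.05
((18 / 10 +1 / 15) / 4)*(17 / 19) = 119 / 285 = 0.42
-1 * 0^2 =0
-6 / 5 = -1.20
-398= -398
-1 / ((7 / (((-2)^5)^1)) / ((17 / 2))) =272 / 7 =38.86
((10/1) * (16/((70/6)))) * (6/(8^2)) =9/7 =1.29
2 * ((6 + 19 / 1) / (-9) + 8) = 10.44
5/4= 1.25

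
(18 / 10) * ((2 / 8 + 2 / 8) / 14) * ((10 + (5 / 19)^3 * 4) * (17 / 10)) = 151011 / 137180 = 1.10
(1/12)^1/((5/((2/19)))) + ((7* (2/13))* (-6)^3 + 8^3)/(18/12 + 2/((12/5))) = 6210811/51870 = 119.74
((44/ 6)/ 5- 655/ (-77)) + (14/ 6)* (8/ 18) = 114451/ 10395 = 11.01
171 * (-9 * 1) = -1539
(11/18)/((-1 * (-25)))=11/450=0.02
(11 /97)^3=1331 /912673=0.00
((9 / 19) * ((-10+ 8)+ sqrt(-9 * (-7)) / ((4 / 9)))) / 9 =-2 / 19+ 27 * sqrt(7) / 76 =0.83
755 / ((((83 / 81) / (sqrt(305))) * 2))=6433.89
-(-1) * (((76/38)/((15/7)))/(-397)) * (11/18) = -0.00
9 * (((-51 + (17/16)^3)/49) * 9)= -16522623/200704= -82.32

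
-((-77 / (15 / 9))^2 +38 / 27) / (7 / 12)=-3661.45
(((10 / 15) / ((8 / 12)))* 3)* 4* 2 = 24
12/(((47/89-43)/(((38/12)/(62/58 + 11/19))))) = -931741/1716120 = -0.54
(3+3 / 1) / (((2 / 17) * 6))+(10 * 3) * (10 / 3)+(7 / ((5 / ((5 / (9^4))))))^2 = 108.50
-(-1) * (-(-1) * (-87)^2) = 7569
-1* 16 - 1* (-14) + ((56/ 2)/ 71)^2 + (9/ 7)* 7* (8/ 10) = 134986/ 25205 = 5.36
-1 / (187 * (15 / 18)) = -6 / 935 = -0.01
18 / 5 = 3.60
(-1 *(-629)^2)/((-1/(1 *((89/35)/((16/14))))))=35212049/40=880301.22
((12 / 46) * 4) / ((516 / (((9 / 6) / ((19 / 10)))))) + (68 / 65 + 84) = 103878598 / 1221415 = 85.05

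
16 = 16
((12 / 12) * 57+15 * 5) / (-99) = -4 / 3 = -1.33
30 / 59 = 0.51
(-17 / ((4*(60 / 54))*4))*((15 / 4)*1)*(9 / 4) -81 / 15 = -34479 / 2560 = -13.47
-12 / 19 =-0.63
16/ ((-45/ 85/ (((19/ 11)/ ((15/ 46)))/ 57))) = -12512/ 4455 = -2.81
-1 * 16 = -16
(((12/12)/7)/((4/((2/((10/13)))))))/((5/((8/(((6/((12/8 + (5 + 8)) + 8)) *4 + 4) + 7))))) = 78/6335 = 0.01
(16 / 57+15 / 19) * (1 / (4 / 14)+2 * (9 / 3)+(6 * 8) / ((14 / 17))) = 57889 / 798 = 72.54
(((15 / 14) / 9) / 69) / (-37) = -5 / 107226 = -0.00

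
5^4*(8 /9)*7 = 3888.89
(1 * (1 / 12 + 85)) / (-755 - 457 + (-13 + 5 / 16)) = -4084 / 58785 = -0.07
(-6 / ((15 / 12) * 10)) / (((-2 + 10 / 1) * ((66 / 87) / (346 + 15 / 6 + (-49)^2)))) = -478413 / 2200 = -217.46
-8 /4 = -2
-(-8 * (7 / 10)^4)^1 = 2401 / 1250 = 1.92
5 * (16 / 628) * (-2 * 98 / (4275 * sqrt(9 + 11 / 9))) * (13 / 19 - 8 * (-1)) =-4312 * sqrt(23) / 1303571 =-0.02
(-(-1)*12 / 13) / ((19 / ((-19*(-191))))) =2292 / 13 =176.31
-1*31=-31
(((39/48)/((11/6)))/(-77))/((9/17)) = -221/20328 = -0.01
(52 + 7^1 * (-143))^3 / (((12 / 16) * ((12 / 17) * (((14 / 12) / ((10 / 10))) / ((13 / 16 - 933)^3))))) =48207802129206564271375 / 43008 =1120903137304840129.08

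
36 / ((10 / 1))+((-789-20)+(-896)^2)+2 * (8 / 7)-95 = 28067126 / 35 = 801917.89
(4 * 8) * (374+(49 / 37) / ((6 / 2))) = 1330016 / 111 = 11982.13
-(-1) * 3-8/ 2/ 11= 29/ 11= 2.64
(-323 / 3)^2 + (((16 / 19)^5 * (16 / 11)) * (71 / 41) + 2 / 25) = 2912946831735307 / 251262146025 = 11593.26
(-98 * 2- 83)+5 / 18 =-5017 / 18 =-278.72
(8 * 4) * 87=2784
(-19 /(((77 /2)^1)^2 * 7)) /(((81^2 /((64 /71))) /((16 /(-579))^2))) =-1245184 /6481342983197313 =-0.00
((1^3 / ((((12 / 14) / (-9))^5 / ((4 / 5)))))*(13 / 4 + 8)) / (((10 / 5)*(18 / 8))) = -4084101 / 16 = -255256.31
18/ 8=2.25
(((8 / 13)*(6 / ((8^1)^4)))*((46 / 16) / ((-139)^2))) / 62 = 69 / 31892942848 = 0.00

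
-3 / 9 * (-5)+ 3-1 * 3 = 5 / 3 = 1.67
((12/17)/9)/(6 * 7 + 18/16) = 32/17595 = 0.00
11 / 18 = 0.61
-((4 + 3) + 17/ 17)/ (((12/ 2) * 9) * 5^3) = -4/ 3375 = -0.00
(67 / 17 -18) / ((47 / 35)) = -8365 / 799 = -10.47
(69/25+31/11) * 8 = 12272/275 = 44.63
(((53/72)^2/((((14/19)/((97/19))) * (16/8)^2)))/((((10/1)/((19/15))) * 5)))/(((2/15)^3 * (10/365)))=377920051/1032192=366.13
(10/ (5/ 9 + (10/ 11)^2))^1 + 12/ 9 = 8.57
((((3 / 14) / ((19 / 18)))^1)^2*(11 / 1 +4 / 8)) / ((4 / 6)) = 50301 / 70756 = 0.71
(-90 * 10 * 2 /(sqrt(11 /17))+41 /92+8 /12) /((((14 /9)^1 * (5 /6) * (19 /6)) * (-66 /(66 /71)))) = -8289 /2171890+58320 * sqrt(187) /103873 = 7.67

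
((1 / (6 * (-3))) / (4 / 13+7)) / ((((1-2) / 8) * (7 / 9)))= 52 / 665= 0.08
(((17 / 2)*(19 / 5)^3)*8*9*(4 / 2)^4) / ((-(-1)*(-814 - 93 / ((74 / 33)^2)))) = -645.42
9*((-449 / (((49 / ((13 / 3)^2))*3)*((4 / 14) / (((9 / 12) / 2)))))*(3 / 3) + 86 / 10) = -336061 / 560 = -600.11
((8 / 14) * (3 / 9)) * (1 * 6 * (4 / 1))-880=-6128 / 7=-875.43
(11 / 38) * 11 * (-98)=-5929 / 19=-312.05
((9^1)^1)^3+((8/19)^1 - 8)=721.42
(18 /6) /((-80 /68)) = -51 /20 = -2.55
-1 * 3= -3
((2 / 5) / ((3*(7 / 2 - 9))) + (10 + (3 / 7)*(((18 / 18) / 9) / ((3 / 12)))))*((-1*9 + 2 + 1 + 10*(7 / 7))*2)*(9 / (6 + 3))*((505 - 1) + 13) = 1471664 / 35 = 42047.54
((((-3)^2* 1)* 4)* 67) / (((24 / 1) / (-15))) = -3015 / 2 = -1507.50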